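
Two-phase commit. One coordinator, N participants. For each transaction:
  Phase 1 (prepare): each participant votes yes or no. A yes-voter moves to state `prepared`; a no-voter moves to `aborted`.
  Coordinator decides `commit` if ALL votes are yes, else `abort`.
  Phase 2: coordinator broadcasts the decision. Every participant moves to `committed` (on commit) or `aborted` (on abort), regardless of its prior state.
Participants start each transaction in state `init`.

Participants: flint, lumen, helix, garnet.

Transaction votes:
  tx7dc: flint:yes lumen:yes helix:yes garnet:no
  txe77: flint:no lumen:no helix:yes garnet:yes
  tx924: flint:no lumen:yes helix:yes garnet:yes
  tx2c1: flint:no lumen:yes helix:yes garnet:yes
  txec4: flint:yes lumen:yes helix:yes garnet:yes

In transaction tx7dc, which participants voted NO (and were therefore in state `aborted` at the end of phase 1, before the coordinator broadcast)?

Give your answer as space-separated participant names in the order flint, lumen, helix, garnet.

Answer: garnet

Derivation:
Txn tx7dc phase 1: flint yes -> prepared; lumen yes -> prepared; helix yes -> prepared; garnet no -> aborted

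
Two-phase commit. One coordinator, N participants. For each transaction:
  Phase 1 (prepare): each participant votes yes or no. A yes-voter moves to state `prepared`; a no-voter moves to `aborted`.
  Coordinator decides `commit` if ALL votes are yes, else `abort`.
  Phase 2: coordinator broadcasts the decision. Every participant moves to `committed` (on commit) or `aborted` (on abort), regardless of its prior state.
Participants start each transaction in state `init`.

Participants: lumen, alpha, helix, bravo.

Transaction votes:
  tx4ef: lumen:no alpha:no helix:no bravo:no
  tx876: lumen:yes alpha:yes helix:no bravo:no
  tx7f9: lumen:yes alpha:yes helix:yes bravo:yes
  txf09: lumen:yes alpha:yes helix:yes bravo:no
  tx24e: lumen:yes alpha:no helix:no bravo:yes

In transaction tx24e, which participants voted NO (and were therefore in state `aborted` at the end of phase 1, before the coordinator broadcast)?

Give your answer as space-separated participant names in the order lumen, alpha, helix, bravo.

Answer: alpha helix

Derivation:
Txn tx24e phase 1: lumen yes -> prepared; alpha no -> aborted; helix no -> aborted; bravo yes -> prepared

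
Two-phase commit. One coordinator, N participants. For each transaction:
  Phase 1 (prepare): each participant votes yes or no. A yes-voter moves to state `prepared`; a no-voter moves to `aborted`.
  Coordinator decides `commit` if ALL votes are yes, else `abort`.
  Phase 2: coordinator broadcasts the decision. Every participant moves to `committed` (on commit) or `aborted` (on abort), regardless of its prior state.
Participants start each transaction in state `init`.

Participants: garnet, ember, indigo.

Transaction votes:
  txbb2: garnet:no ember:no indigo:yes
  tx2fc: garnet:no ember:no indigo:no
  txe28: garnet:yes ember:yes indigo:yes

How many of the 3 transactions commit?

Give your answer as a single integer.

Answer: 1

Derivation:
txbb2: no from garnet, ember -> abort (commits=0)
tx2fc: no from garnet, ember, indigo -> abort (commits=0)
txe28: all yes -> commit (commits=1)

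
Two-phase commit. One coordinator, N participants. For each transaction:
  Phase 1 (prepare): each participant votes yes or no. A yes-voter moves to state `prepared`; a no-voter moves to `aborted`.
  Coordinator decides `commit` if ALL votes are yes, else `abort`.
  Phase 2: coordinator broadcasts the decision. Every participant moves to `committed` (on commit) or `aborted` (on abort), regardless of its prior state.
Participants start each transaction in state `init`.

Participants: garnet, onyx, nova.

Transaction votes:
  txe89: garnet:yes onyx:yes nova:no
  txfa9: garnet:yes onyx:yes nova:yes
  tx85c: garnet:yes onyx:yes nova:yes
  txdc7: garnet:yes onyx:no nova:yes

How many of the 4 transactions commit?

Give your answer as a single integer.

Answer: 2

Derivation:
txe89: no from nova -> abort (commits=0)
txfa9: all yes -> commit (commits=1)
tx85c: all yes -> commit (commits=2)
txdc7: no from onyx -> abort (commits=2)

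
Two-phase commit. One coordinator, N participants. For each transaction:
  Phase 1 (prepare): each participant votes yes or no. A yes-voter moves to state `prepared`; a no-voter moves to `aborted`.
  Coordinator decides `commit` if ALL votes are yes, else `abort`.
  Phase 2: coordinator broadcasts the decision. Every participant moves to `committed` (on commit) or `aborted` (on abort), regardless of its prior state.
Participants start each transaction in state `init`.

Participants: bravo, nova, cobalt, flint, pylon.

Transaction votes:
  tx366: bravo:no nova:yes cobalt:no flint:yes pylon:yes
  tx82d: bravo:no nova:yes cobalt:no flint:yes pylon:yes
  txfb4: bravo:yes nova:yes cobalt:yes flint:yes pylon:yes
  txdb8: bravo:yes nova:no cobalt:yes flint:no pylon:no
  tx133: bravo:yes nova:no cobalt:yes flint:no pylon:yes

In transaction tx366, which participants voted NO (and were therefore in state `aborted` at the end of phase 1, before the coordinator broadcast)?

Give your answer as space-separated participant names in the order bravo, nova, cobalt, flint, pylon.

Answer: bravo cobalt

Derivation:
Txn tx366 phase 1: bravo no -> aborted; nova yes -> prepared; cobalt no -> aborted; flint yes -> prepared; pylon yes -> prepared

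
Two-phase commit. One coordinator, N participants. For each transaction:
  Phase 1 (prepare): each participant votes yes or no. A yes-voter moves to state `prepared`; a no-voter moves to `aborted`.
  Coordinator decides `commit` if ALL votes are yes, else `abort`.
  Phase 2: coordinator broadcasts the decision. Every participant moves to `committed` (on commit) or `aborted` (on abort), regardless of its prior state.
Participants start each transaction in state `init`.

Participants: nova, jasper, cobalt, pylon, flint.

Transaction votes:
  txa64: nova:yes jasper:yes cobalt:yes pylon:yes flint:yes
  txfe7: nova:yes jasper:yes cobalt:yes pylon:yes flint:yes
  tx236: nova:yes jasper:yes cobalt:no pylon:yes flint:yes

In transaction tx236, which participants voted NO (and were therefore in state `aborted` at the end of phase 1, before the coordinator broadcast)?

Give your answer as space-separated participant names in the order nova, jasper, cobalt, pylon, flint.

Txn tx236 phase 1: nova yes -> prepared; jasper yes -> prepared; cobalt no -> aborted; pylon yes -> prepared; flint yes -> prepared

Answer: cobalt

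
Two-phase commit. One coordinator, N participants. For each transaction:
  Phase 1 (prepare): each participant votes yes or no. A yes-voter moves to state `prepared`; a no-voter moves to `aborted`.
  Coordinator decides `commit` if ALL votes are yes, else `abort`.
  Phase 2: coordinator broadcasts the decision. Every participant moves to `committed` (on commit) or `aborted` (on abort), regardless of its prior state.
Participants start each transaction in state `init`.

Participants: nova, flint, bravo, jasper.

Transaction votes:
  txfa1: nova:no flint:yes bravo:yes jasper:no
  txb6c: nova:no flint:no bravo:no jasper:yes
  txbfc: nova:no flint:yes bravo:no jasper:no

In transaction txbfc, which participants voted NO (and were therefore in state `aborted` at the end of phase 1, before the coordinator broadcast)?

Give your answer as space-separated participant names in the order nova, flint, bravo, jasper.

Txn txbfc phase 1: nova no -> aborted; flint yes -> prepared; bravo no -> aborted; jasper no -> aborted

Answer: nova bravo jasper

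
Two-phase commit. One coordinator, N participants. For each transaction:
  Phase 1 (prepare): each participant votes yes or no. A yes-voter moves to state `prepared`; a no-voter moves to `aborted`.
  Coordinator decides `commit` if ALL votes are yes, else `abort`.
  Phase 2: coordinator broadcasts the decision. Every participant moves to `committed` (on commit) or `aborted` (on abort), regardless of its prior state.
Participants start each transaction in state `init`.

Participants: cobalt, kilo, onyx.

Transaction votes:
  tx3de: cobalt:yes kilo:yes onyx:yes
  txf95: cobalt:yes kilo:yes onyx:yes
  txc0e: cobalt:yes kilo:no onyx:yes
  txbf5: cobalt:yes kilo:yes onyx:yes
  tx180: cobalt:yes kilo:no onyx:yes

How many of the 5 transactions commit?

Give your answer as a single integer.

Answer: 3

Derivation:
tx3de: all yes -> commit (commits=1)
txf95: all yes -> commit (commits=2)
txc0e: no from kilo -> abort (commits=2)
txbf5: all yes -> commit (commits=3)
tx180: no from kilo -> abort (commits=3)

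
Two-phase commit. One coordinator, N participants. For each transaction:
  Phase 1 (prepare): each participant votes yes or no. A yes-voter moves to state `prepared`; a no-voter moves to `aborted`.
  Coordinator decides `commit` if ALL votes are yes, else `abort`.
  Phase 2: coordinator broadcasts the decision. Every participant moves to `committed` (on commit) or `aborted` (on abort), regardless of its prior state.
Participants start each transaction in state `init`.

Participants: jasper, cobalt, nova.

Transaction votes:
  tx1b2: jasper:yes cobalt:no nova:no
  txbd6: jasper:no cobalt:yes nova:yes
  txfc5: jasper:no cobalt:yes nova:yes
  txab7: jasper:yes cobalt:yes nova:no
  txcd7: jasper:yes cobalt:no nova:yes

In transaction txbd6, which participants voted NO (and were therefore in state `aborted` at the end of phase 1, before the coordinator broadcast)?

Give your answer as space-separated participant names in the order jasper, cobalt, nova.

Answer: jasper

Derivation:
Txn txbd6 phase 1: jasper no -> aborted; cobalt yes -> prepared; nova yes -> prepared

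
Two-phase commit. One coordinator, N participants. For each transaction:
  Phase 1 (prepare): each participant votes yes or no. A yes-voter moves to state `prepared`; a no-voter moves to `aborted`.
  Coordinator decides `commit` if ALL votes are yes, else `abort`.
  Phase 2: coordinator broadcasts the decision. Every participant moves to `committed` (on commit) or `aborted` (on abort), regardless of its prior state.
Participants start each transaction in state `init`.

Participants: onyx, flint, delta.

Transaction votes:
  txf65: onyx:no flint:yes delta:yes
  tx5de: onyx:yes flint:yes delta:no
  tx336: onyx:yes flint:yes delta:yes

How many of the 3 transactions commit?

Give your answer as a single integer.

txf65: no from onyx -> abort (commits=0)
tx5de: no from delta -> abort (commits=0)
tx336: all yes -> commit (commits=1)

Answer: 1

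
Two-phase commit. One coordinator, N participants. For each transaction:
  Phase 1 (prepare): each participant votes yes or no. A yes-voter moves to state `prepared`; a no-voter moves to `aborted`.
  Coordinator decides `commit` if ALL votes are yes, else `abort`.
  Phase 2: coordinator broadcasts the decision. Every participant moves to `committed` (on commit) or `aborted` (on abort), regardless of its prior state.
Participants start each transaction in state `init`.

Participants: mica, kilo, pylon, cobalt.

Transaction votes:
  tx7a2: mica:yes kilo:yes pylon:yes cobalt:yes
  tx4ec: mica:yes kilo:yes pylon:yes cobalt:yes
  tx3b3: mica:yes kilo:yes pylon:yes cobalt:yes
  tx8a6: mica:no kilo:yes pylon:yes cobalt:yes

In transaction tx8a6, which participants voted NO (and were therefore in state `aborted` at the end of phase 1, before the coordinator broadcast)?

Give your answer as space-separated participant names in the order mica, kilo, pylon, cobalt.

Txn tx8a6 phase 1: mica no -> aborted; kilo yes -> prepared; pylon yes -> prepared; cobalt yes -> prepared

Answer: mica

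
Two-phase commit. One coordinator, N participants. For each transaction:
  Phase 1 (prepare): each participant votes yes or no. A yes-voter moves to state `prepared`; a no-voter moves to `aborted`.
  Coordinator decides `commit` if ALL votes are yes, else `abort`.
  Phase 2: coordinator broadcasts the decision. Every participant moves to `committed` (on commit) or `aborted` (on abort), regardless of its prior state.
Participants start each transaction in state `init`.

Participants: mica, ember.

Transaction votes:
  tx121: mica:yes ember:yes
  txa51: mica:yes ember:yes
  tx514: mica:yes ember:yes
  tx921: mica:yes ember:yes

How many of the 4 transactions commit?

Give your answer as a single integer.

Answer: 4

Derivation:
tx121: all yes -> commit (commits=1)
txa51: all yes -> commit (commits=2)
tx514: all yes -> commit (commits=3)
tx921: all yes -> commit (commits=4)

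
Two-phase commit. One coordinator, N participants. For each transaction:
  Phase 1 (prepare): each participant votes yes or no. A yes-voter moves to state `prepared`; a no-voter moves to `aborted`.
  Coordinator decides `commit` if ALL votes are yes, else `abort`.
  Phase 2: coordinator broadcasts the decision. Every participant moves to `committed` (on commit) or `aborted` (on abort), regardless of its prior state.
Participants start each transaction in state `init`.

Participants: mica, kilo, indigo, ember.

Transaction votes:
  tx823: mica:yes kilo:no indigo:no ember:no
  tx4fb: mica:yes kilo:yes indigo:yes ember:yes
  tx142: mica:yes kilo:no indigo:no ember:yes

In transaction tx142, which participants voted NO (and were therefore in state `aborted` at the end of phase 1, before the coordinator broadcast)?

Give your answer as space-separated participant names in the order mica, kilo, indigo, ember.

Txn tx142 phase 1: mica yes -> prepared; kilo no -> aborted; indigo no -> aborted; ember yes -> prepared

Answer: kilo indigo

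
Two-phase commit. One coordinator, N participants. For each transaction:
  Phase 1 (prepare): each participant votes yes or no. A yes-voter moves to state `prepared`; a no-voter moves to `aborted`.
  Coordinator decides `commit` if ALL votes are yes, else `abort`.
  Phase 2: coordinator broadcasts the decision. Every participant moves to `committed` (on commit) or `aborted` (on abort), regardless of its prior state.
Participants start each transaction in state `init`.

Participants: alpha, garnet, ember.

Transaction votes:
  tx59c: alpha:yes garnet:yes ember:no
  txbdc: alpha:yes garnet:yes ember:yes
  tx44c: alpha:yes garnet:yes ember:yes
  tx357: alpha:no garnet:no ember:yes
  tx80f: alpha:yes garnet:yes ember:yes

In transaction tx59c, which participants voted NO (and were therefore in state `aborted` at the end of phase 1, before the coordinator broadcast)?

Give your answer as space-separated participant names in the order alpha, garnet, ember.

Answer: ember

Derivation:
Txn tx59c phase 1: alpha yes -> prepared; garnet yes -> prepared; ember no -> aborted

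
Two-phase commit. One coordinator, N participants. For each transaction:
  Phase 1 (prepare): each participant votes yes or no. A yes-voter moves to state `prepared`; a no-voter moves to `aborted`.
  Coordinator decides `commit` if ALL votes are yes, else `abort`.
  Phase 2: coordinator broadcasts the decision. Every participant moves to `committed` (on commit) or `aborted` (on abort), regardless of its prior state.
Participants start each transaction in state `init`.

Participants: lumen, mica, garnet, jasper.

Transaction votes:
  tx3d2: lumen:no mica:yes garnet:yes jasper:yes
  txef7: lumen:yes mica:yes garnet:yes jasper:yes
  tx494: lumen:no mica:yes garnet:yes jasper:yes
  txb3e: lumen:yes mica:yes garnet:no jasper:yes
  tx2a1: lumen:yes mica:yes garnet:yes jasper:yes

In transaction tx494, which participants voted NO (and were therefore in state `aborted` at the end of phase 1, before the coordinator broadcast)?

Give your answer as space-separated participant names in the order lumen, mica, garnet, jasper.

Answer: lumen

Derivation:
Txn tx494 phase 1: lumen no -> aborted; mica yes -> prepared; garnet yes -> prepared; jasper yes -> prepared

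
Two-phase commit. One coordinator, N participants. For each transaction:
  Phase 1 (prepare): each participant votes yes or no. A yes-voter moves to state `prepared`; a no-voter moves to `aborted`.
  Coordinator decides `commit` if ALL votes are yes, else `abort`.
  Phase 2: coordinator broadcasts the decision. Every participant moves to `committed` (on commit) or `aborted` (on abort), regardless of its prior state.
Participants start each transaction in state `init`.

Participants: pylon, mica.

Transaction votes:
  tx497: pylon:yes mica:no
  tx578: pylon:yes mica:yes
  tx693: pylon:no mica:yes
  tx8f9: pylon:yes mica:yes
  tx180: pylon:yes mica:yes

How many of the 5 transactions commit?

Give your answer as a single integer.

Answer: 3

Derivation:
tx497: no from mica -> abort (commits=0)
tx578: all yes -> commit (commits=1)
tx693: no from pylon -> abort (commits=1)
tx8f9: all yes -> commit (commits=2)
tx180: all yes -> commit (commits=3)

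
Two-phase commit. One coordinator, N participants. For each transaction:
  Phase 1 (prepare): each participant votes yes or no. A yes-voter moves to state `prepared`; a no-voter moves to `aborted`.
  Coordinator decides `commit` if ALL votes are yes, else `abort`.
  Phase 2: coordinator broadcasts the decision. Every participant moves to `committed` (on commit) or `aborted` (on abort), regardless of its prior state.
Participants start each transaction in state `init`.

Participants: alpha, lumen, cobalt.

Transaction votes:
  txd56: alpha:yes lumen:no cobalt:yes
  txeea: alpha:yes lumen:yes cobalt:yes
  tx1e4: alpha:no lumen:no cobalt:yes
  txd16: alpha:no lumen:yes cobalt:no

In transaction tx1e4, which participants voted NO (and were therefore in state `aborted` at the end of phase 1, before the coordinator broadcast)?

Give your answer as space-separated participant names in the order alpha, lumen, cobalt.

Txn tx1e4 phase 1: alpha no -> aborted; lumen no -> aborted; cobalt yes -> prepared

Answer: alpha lumen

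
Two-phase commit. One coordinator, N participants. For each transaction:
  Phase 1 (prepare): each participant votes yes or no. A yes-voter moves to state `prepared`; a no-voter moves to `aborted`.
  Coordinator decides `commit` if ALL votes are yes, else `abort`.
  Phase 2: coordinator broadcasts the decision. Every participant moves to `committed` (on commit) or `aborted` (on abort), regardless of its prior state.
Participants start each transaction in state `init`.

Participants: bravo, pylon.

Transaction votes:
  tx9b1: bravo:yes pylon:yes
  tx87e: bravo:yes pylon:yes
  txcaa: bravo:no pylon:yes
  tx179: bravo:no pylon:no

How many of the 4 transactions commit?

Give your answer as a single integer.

Answer: 2

Derivation:
tx9b1: all yes -> commit (commits=1)
tx87e: all yes -> commit (commits=2)
txcaa: no from bravo -> abort (commits=2)
tx179: no from bravo, pylon -> abort (commits=2)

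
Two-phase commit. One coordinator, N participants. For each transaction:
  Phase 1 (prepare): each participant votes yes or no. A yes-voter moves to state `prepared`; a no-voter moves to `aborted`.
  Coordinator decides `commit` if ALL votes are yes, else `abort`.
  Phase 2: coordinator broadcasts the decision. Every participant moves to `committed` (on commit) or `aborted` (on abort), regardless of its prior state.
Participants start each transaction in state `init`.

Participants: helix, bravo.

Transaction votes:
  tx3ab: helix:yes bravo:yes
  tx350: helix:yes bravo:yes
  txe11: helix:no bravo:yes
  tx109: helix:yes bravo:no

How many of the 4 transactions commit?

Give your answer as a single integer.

Answer: 2

Derivation:
tx3ab: all yes -> commit (commits=1)
tx350: all yes -> commit (commits=2)
txe11: no from helix -> abort (commits=2)
tx109: no from bravo -> abort (commits=2)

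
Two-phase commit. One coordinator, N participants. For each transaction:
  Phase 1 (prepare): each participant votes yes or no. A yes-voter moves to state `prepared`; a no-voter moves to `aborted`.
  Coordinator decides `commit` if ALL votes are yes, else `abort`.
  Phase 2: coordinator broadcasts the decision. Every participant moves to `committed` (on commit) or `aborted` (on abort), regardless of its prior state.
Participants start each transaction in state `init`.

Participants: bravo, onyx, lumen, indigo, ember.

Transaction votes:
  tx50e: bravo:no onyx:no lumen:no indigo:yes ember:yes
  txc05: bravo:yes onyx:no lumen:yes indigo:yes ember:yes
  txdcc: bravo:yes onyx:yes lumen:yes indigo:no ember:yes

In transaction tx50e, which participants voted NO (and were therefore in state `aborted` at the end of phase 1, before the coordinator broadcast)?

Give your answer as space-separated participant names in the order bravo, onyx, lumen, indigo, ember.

Txn tx50e phase 1: bravo no -> aborted; onyx no -> aborted; lumen no -> aborted; indigo yes -> prepared; ember yes -> prepared

Answer: bravo onyx lumen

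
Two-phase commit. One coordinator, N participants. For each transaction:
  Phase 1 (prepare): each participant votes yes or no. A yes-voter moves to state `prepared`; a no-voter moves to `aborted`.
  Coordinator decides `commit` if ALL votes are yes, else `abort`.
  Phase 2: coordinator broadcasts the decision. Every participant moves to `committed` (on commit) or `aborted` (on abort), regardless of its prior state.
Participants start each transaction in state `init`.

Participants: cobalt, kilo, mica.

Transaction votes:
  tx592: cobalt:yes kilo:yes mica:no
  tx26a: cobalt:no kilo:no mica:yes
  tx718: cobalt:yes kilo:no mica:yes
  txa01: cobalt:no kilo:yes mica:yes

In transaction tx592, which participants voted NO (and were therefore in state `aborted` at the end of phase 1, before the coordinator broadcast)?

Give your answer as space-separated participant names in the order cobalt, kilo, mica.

Txn tx592 phase 1: cobalt yes -> prepared; kilo yes -> prepared; mica no -> aborted

Answer: mica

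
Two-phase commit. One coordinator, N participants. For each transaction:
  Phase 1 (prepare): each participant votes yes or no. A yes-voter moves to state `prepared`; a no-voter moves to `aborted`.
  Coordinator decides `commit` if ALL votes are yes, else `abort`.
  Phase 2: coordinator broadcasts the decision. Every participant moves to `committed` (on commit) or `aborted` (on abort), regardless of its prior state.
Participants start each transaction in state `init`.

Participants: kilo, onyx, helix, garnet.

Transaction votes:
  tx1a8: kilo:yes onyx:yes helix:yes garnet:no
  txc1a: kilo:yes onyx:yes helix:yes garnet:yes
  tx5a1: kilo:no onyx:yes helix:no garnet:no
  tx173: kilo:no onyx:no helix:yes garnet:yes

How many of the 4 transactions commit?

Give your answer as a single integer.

Answer: 1

Derivation:
tx1a8: no from garnet -> abort (commits=0)
txc1a: all yes -> commit (commits=1)
tx5a1: no from kilo, helix, garnet -> abort (commits=1)
tx173: no from kilo, onyx -> abort (commits=1)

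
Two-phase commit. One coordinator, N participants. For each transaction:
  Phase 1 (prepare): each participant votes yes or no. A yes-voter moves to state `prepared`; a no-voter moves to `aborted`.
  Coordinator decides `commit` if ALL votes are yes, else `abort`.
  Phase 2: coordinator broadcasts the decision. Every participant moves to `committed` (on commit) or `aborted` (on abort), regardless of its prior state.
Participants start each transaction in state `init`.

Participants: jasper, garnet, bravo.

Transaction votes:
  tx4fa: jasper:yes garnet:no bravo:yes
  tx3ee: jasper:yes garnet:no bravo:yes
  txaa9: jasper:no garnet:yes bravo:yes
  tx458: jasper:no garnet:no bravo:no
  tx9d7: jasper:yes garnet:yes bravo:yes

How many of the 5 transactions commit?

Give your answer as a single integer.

Answer: 1

Derivation:
tx4fa: no from garnet -> abort (commits=0)
tx3ee: no from garnet -> abort (commits=0)
txaa9: no from jasper -> abort (commits=0)
tx458: no from jasper, garnet, bravo -> abort (commits=0)
tx9d7: all yes -> commit (commits=1)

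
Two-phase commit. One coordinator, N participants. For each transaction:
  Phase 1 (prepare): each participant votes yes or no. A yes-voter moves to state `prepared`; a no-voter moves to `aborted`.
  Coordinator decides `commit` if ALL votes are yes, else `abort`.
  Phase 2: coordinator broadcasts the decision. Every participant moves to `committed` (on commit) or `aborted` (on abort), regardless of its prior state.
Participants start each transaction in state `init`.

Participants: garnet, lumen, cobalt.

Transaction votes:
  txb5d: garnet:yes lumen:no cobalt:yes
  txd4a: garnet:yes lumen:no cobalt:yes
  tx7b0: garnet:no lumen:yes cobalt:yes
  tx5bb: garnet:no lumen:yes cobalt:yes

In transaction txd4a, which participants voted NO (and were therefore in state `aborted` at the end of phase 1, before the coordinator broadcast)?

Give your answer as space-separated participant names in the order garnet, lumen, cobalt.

Txn txd4a phase 1: garnet yes -> prepared; lumen no -> aborted; cobalt yes -> prepared

Answer: lumen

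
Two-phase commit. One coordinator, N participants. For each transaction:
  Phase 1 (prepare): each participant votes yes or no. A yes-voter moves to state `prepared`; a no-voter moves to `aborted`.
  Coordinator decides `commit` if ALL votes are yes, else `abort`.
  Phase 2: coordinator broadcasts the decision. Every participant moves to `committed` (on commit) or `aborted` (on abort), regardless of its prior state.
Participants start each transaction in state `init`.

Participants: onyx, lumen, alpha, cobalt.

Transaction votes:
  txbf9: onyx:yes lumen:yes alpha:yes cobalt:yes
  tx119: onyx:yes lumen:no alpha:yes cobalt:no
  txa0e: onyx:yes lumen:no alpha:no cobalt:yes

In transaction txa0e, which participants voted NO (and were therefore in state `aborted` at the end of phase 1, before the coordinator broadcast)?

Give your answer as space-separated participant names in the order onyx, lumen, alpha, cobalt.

Txn txa0e phase 1: onyx yes -> prepared; lumen no -> aborted; alpha no -> aborted; cobalt yes -> prepared

Answer: lumen alpha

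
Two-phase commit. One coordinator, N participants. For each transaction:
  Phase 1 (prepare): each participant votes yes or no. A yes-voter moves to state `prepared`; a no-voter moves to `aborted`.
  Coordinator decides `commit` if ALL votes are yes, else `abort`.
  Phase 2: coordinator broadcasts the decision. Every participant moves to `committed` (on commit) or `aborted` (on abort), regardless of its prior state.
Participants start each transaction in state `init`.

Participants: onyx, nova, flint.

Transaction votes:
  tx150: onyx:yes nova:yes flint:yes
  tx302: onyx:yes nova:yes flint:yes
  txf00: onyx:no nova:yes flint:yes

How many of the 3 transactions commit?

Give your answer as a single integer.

tx150: all yes -> commit (commits=1)
tx302: all yes -> commit (commits=2)
txf00: no from onyx -> abort (commits=2)

Answer: 2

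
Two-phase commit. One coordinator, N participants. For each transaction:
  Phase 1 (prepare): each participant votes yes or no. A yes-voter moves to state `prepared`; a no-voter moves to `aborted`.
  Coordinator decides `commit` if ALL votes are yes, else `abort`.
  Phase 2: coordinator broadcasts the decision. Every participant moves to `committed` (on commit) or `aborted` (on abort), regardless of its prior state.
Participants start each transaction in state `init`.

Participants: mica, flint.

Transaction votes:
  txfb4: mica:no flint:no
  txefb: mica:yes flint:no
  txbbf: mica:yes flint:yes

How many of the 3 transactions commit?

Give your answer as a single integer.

txfb4: no from mica, flint -> abort (commits=0)
txefb: no from flint -> abort (commits=0)
txbbf: all yes -> commit (commits=1)

Answer: 1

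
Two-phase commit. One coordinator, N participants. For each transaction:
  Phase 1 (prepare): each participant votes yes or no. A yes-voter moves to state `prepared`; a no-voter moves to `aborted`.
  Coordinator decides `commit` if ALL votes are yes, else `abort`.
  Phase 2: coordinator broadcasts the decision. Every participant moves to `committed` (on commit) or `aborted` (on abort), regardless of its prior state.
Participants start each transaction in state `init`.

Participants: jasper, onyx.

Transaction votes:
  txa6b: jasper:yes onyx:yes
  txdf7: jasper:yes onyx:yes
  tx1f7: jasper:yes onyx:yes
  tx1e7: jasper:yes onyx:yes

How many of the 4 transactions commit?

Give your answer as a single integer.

Answer: 4

Derivation:
txa6b: all yes -> commit (commits=1)
txdf7: all yes -> commit (commits=2)
tx1f7: all yes -> commit (commits=3)
tx1e7: all yes -> commit (commits=4)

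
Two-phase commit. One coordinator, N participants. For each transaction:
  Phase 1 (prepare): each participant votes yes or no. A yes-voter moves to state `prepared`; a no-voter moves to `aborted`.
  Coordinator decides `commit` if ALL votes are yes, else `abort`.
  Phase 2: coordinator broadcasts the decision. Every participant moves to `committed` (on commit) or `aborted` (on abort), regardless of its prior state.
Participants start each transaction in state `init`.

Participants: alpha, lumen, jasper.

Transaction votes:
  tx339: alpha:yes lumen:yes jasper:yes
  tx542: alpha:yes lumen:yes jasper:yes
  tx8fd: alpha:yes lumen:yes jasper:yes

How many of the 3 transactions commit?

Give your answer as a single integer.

tx339: all yes -> commit (commits=1)
tx542: all yes -> commit (commits=2)
tx8fd: all yes -> commit (commits=3)

Answer: 3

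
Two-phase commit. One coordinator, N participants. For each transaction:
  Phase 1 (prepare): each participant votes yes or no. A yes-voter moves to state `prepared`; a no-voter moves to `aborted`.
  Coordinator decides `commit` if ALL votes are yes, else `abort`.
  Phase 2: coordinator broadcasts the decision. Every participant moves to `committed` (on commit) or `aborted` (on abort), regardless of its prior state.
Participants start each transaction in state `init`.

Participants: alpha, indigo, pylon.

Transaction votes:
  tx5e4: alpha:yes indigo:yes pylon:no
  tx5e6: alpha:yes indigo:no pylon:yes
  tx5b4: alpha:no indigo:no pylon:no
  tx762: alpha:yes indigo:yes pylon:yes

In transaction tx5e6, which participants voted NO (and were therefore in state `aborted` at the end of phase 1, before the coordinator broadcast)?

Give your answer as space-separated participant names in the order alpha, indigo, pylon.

Answer: indigo

Derivation:
Txn tx5e6 phase 1: alpha yes -> prepared; indigo no -> aborted; pylon yes -> prepared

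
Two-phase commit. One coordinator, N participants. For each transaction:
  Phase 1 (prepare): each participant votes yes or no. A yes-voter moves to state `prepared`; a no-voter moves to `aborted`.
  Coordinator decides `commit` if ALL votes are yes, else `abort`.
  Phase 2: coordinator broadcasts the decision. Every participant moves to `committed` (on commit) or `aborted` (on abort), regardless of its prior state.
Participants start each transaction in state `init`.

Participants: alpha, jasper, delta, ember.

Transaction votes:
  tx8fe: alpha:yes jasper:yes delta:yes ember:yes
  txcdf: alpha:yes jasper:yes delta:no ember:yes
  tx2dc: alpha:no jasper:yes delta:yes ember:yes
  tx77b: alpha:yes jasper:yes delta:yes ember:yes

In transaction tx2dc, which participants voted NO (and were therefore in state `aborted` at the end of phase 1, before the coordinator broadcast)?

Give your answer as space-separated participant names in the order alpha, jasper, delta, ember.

Answer: alpha

Derivation:
Txn tx2dc phase 1: alpha no -> aborted; jasper yes -> prepared; delta yes -> prepared; ember yes -> prepared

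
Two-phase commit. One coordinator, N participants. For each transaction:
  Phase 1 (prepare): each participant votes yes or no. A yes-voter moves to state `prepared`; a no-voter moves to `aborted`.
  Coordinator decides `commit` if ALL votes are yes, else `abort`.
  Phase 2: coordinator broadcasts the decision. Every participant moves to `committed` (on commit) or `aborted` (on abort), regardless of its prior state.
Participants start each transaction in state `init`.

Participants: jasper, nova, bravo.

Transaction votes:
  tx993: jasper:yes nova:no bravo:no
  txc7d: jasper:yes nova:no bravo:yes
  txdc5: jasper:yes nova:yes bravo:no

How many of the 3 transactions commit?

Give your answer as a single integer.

Answer: 0

Derivation:
tx993: no from nova, bravo -> abort (commits=0)
txc7d: no from nova -> abort (commits=0)
txdc5: no from bravo -> abort (commits=0)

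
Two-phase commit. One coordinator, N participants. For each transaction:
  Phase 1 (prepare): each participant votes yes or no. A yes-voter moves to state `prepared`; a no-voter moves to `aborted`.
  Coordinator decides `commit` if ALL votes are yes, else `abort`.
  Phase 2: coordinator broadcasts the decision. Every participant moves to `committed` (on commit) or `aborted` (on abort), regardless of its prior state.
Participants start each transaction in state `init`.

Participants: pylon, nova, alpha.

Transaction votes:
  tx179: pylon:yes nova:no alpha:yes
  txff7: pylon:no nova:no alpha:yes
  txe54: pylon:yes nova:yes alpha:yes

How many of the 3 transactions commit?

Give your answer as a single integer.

Answer: 1

Derivation:
tx179: no from nova -> abort (commits=0)
txff7: no from pylon, nova -> abort (commits=0)
txe54: all yes -> commit (commits=1)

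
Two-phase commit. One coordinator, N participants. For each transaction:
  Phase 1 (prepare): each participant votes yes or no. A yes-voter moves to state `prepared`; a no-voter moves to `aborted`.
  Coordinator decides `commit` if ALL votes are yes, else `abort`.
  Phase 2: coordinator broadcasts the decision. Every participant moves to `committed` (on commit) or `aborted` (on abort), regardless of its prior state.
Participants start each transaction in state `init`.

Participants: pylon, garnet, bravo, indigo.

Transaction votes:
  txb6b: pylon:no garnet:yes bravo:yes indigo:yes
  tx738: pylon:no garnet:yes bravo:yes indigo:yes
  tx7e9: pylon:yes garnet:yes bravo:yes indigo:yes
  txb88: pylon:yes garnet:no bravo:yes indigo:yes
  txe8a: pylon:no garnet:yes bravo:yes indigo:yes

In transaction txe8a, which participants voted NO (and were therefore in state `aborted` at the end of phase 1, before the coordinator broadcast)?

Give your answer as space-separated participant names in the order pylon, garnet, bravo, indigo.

Answer: pylon

Derivation:
Txn txe8a phase 1: pylon no -> aborted; garnet yes -> prepared; bravo yes -> prepared; indigo yes -> prepared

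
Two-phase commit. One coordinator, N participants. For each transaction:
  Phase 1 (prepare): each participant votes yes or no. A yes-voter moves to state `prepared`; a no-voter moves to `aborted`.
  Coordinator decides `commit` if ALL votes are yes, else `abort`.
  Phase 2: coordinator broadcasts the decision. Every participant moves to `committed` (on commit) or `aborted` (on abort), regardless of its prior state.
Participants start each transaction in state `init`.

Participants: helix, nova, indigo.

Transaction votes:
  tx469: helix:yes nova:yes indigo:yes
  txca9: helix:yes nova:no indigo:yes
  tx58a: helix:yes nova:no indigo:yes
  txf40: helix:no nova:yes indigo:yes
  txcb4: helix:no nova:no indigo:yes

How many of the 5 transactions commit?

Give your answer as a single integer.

tx469: all yes -> commit (commits=1)
txca9: no from nova -> abort (commits=1)
tx58a: no from nova -> abort (commits=1)
txf40: no from helix -> abort (commits=1)
txcb4: no from helix, nova -> abort (commits=1)

Answer: 1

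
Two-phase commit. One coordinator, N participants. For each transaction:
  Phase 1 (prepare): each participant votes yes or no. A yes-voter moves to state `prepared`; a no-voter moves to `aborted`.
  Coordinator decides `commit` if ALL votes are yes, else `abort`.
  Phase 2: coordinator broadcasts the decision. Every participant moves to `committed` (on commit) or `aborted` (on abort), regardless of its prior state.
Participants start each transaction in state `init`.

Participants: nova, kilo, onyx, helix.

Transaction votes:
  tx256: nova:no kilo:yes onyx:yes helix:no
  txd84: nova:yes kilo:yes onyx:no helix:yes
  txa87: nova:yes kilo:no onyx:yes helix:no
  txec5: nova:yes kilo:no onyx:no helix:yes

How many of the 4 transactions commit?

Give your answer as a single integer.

Answer: 0

Derivation:
tx256: no from nova, helix -> abort (commits=0)
txd84: no from onyx -> abort (commits=0)
txa87: no from kilo, helix -> abort (commits=0)
txec5: no from kilo, onyx -> abort (commits=0)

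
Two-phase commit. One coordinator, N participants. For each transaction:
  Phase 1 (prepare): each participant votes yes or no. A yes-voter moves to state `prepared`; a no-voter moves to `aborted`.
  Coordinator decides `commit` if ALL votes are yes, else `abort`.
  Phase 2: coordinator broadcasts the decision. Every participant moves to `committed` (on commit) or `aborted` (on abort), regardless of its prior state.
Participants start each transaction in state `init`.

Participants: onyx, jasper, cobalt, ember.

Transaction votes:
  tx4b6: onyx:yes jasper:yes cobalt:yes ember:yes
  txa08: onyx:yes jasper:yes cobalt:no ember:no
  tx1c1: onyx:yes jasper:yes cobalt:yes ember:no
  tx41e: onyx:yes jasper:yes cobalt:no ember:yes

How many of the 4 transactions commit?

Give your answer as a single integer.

tx4b6: all yes -> commit (commits=1)
txa08: no from cobalt, ember -> abort (commits=1)
tx1c1: no from ember -> abort (commits=1)
tx41e: no from cobalt -> abort (commits=1)

Answer: 1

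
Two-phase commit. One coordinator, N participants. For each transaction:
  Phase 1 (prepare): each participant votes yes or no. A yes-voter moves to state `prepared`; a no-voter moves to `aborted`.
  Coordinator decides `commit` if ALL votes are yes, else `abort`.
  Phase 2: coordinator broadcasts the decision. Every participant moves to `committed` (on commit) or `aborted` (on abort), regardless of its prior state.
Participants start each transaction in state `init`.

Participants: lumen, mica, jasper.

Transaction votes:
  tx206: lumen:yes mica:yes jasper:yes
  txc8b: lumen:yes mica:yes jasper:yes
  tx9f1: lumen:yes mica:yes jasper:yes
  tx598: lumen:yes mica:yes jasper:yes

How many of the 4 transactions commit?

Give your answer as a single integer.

tx206: all yes -> commit (commits=1)
txc8b: all yes -> commit (commits=2)
tx9f1: all yes -> commit (commits=3)
tx598: all yes -> commit (commits=4)

Answer: 4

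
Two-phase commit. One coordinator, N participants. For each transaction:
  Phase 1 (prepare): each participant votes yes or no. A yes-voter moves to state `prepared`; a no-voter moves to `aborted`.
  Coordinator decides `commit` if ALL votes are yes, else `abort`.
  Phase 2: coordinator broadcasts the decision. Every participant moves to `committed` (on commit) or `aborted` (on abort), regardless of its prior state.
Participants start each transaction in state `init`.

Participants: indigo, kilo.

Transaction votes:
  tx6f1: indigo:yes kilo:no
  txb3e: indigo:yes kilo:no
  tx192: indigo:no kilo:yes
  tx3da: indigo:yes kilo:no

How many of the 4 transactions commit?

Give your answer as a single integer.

Answer: 0

Derivation:
tx6f1: no from kilo -> abort (commits=0)
txb3e: no from kilo -> abort (commits=0)
tx192: no from indigo -> abort (commits=0)
tx3da: no from kilo -> abort (commits=0)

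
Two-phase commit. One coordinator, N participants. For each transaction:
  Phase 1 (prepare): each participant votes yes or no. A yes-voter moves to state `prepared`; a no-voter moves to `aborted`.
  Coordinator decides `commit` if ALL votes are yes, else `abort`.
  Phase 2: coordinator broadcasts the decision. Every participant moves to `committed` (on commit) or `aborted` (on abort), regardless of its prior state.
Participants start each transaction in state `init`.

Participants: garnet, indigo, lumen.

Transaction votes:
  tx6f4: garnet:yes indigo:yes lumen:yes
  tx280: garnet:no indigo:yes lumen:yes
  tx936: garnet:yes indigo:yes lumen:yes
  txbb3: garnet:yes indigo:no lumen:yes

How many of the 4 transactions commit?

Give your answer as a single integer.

Answer: 2

Derivation:
tx6f4: all yes -> commit (commits=1)
tx280: no from garnet -> abort (commits=1)
tx936: all yes -> commit (commits=2)
txbb3: no from indigo -> abort (commits=2)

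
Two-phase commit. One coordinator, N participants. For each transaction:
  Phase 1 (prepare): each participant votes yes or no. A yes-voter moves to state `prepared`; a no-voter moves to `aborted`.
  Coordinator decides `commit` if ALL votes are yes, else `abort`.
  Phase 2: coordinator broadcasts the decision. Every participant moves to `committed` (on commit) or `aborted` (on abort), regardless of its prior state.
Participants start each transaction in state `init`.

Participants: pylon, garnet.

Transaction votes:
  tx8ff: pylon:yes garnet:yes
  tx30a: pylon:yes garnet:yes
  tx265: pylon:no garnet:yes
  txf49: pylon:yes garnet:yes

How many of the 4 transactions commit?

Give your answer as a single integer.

Answer: 3

Derivation:
tx8ff: all yes -> commit (commits=1)
tx30a: all yes -> commit (commits=2)
tx265: no from pylon -> abort (commits=2)
txf49: all yes -> commit (commits=3)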